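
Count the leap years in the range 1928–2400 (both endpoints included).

Multiples of 4 in [1928,2400]: 119.
Of those, multiples of 100: 5 (not leap unless ÷400).
Multiples of 400: 2.
Leap years = 119 − 5 + 2 = 116.

116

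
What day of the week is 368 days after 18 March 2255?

First find the weekday of Mar 18, 2255. Doomsday rule: the anchor day for the 2200s is Friday. For year 55: 55÷12 = 4 r 7, and 7÷4 = 1, so 4+7+1 = 12.
Friday + 12 ≡ Wednesday — that's 2255's doomsday.
In March the doomsday date is Mar 14.
Mar 18 is 4 days after Mar 14; 4 mod 7 = 4, so Wednesday + 4 = Sunday.
368 mod 7 = 4, so 368 days after a Sunday is Sunday + 4 = Thursday.

Thursday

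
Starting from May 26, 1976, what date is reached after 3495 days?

December 20, 1985

+365 (one year) → May 26, 1977 (3130 left).
+365 (one year) → May 26, 1978 (2765 left).
+365 (one year) → May 26, 1979 (2400 left).
+366 (one year; includes Feb 29, 1980) → May 26, 1980 (2034 left).
+365 (one year) → May 26, 1981 (1669 left).
+365 (one year) → May 26, 1982 (1304 left).
+365 (one year) → May 26, 1983 (939 left).
+366 (one year; includes Feb 29, 1984) → May 26, 1984 (573 left).
+365 (one year) → May 26, 1985 (208 left).
May has 31 days: +6 → Jun 1, 1985 (202 left).
Jun has 30 days: +30 → Jul 1, 1985 (172 left).
Jul has 31 days: +31 → Aug 1, 1985 (141 left).
Aug has 31 days: +31 → Sep 1, 1985 (110 left).
Sep has 30 days: +30 → Oct 1, 1985 (80 left).
Oct has 31 days: +31 → Nov 1, 1985 (49 left).
Nov has 30 days: +30 → Dec 1, 1985 (19 left).
+19 → Dec 20, 1985.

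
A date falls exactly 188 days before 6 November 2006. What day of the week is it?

Tuesday

Nov 6, 2006 is a Monday.
188 mod 7 = 6, so 188 days before a Monday is Monday − 6 = Tuesday.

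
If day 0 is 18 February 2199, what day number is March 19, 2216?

Feb 18, 2199 → Feb 18, 2200: 365 days.
Feb 18, 2200 → Feb 18, 2201: 365 days.
Feb 18, 2201 → Feb 18, 2202: 365 days.
Feb 18, 2202 → Feb 18, 2203: 365 days.
Feb 18, 2203 → Feb 18, 2204: 365 days.
Feb 18, 2204 → Feb 18, 2205: 366 days (Feb 29, 2204 is in that span).
Feb 18, 2205 → Feb 18, 2206: 365 days.
Feb 18, 2206 → Feb 18, 2207: 365 days.
Feb 18, 2207 → Feb 18, 2208: 365 days.
Feb 18, 2208 → Feb 18, 2209: 366 days (Feb 29, 2208 is in that span).
Feb 18, 2209 → Feb 18, 2210: 365 days.
Feb 18, 2210 → Feb 18, 2211: 365 days.
Feb 18, 2211 → Feb 18, 2212: 365 days.
Feb 18, 2212 → Feb 18, 2213: 366 days (Feb 29, 2212 is in that span).
Feb 18, 2213 → Feb 18, 2214: 365 days.
Feb 18, 2214 → Feb 18, 2215: 365 days.
Feb 18, 2215 → Mar 18, 2215: 28 days (February has 28).
Mar 18, 2215 → Apr 18, 2215: 31 days (March has 31).
Apr 18, 2215 → May 18, 2215: 30 days (April has 30).
May 18, 2215 → Jun 18, 2215: 31 days (May has 31).
Jun 18, 2215 → Jul 18, 2215: 30 days (June has 30).
Jul 18, 2215 → Aug 18, 2215: 31 days (July has 31).
Aug 18, 2215 → Sep 18, 2215: 31 days (August has 31).
Sep 18, 2215 → Oct 18, 2215: 30 days (September has 30).
Oct 18, 2215 → Nov 18, 2215: 31 days (October has 31).
Nov 18, 2215 → Dec 18, 2215: 30 days (November has 30).
Dec 18, 2215 → Jan 18, 2216: 31 days (December has 31).
Jan 18, 2216 → Feb 18, 2216: 31 days (January has 31).
Feb 18, 2216 → Mar 18, 2216: 29 days (February has 29).
Mar 18, 2216 → Mar 19, 2216: 1 days.
Total: 6238 days.

6238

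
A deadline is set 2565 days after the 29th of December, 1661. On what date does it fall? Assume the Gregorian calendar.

+365 (one year) → Dec 29, 1662 (2200 left).
+365 (one year) → Dec 29, 1663 (1835 left).
+366 (one year; includes Feb 29, 1664) → Dec 29, 1664 (1469 left).
+365 (one year) → Dec 29, 1665 (1104 left).
+365 (one year) → Dec 29, 1666 (739 left).
+365 (one year) → Dec 29, 1667 (374 left).
Dec has 31 days: +3 → Jan 1, 1668 (371 left).
Jan has 31 days: +31 → Feb 1, 1668 (340 left).
Feb has 29 days: +29 → Mar 1, 1668 (311 left).
Mar has 31 days: +31 → Apr 1, 1668 (280 left).
Apr has 30 days: +30 → May 1, 1668 (250 left).
May has 31 days: +31 → Jun 1, 1668 (219 left).
Jun has 30 days: +30 → Jul 1, 1668 (189 left).
Jul has 31 days: +31 → Aug 1, 1668 (158 left).
Aug has 31 days: +31 → Sep 1, 1668 (127 left).
Sep has 30 days: +30 → Oct 1, 1668 (97 left).
Oct has 31 days: +31 → Nov 1, 1668 (66 left).
Nov has 30 days: +30 → Dec 1, 1668 (36 left).
Dec has 31 days: +31 → Jan 1, 1669 (5 left).
+5 → Jan 6, 1669.

January 6, 1669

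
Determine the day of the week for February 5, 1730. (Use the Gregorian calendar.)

Sunday

Doomsday rule: the anchor day for the 1700s is Sunday. For year 30: 30÷12 = 2 r 6, and 6÷4 = 1, so 2+6+1 = 9.
Sunday + 9 ≡ Tuesday — that's 1730's doomsday.
In February the doomsday date is Feb 28 (1730 is not a leap year).
Feb 5 is 23 days before Feb 28; 23 mod 7 = 2, so Tuesday − 2 = Sunday.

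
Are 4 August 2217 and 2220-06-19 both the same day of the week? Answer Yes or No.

Yes

From Aug 4, 2217 to Jun 19, 2220 is 1050 days.
1050 mod 7 = 0, so they are the same weekday.
(Aug 4, 2217 is a Monday; Jun 19, 2220 is a Monday.)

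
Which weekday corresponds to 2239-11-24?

Sunday

Doomsday rule: the anchor day for the 2200s is Friday. For year 39: 39÷12 = 3 r 3, and 3÷4 = 0, so 3+3+0 = 6.
Friday + 6 ≡ Thursday — that's 2239's doomsday.
In November the doomsday date is Nov 7.
Nov 24 is 17 days after Nov 7; 17 mod 7 = 3, so Thursday + 3 = Sunday.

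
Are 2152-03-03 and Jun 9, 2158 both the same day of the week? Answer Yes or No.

Yes

From Mar 3, 2152 to Jun 9, 2158 is 2289 days.
2289 mod 7 = 0, so they are the same weekday.
(Mar 3, 2152 is a Friday; Jun 9, 2158 is a Friday.)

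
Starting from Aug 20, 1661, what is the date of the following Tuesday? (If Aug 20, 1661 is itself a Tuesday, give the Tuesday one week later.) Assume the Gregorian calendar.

August 23, 1661

Aug 20, 1661 is a Saturday.
From Saturday to the next Tuesday is 3 days.
Aug 20, 1661 + 3 = Aug 23, 1661.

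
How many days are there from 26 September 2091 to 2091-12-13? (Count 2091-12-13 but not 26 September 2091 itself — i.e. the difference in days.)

78

Sep 26, 2091 → Oct 26, 2091: 30 days (September has 30).
Oct 26, 2091 → Nov 26, 2091: 31 days (October has 31).
Nov 26, 2091 → Dec 13, 2091: 17 days.
Total: 78 days.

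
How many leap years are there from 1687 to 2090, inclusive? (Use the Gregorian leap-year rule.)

Multiples of 4 in [1687,2090]: 101.
Of those, multiples of 100: 4 (not leap unless ÷400).
Multiples of 400: 1.
Leap years = 101 − 4 + 1 = 98.

98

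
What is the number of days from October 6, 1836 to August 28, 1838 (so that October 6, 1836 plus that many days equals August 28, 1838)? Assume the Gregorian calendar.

Oct 6, 1836 → Oct 6, 1837: 365 days.
Oct 6, 1837 → Nov 6, 1837: 31 days (October has 31).
Nov 6, 1837 → Dec 6, 1837: 30 days (November has 30).
Dec 6, 1837 → Jan 6, 1838: 31 days (December has 31).
Jan 6, 1838 → Feb 6, 1838: 31 days (January has 31).
Feb 6, 1838 → Mar 6, 1838: 28 days (February has 28).
Mar 6, 1838 → Apr 6, 1838: 31 days (March has 31).
Apr 6, 1838 → May 6, 1838: 30 days (April has 30).
May 6, 1838 → Jun 6, 1838: 31 days (May has 31).
Jun 6, 1838 → Jul 6, 1838: 30 days (June has 30).
Jul 6, 1838 → Aug 6, 1838: 31 days (July has 31).
Aug 6, 1838 → Aug 28, 1838: 22 days.
Total: 691 days.

691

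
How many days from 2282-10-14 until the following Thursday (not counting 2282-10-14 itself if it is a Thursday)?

5

Oct 14, 2282 is a Saturday.
From Saturday to the next Thursday is 5 days.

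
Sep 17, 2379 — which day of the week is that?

Doomsday rule: the anchor day for the 2300s is Wednesday. For year 79: 79÷12 = 6 r 7, and 7÷4 = 1, so 6+7+1 = 14.
Wednesday + 14 ≡ Wednesday — that's 2379's doomsday.
In September the doomsday date is Sep 5.
Sep 17 is 12 days after Sep 5; 12 mod 7 = 5, so Wednesday + 5 = Monday.

Monday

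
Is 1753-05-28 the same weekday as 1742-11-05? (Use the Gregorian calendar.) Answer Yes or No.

From Nov 5, 1742 to May 28, 1753 is 3857 days.
3857 mod 7 = 0, so they are the same weekday.
(Nov 5, 1742 is a Monday; May 28, 1753 is a Monday.)

Yes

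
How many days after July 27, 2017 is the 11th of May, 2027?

Jul 27, 2017 → Jul 27, 2018: 365 days.
Jul 27, 2018 → Jul 27, 2019: 365 days.
Jul 27, 2019 → Jul 27, 2020: 366 days (Feb 29, 2020 is in that span).
Jul 27, 2020 → Jul 27, 2021: 365 days.
Jul 27, 2021 → Jul 27, 2022: 365 days.
Jul 27, 2022 → Jul 27, 2023: 365 days.
Jul 27, 2023 → Jul 27, 2024: 366 days (Feb 29, 2024 is in that span).
Jul 27, 2024 → Jul 27, 2025: 365 days.
Jul 27, 2025 → Jul 27, 2026: 365 days.
Jul 27, 2026 → Aug 27, 2026: 31 days (July has 31).
Aug 27, 2026 → Sep 27, 2026: 31 days (August has 31).
Sep 27, 2026 → Oct 27, 2026: 30 days (September has 30).
Oct 27, 2026 → Nov 27, 2026: 31 days (October has 31).
Nov 27, 2026 → Dec 27, 2026: 30 days (November has 30).
Dec 27, 2026 → Jan 27, 2027: 31 days (December has 31).
Jan 27, 2027 → Feb 27, 2027: 31 days (January has 31).
Feb 27, 2027 → Mar 27, 2027: 28 days (February has 28).
Mar 27, 2027 → Apr 27, 2027: 31 days (March has 31).
Apr 27, 2027 → May 11, 2027: 14 days.
Total: 3575 days.

3575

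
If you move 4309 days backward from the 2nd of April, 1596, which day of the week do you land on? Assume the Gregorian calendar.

Apr 2, 1596 is a Tuesday.
4309 mod 7 = 4, so 4309 days before a Tuesday is Tuesday − 4 = Friday.

Friday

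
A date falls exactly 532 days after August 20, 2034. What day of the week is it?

Aug 20, 2034 is a Sunday.
532 mod 7 = 0, so 532 days after a Sunday is Sunday + 0 = Sunday.

Sunday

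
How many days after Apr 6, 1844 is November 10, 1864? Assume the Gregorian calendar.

Apr 6, 1844 → Apr 6, 1845: 365 days.
Apr 6, 1845 → Apr 6, 1846: 365 days.
Apr 6, 1846 → Apr 6, 1847: 365 days.
Apr 6, 1847 → Apr 6, 1848: 366 days (Feb 29, 1848 is in that span).
Apr 6, 1848 → Apr 6, 1849: 365 days.
Apr 6, 1849 → Apr 6, 1850: 365 days.
Apr 6, 1850 → Apr 6, 1851: 365 days.
Apr 6, 1851 → Apr 6, 1852: 366 days (Feb 29, 1852 is in that span).
Apr 6, 1852 → Apr 6, 1853: 365 days.
Apr 6, 1853 → Apr 6, 1854: 365 days.
Apr 6, 1854 → Apr 6, 1855: 365 days.
Apr 6, 1855 → Apr 6, 1856: 366 days (Feb 29, 1856 is in that span).
Apr 6, 1856 → Apr 6, 1857: 365 days.
Apr 6, 1857 → Apr 6, 1858: 365 days.
Apr 6, 1858 → Apr 6, 1859: 365 days.
Apr 6, 1859 → Apr 6, 1860: 366 days (Feb 29, 1860 is in that span).
Apr 6, 1860 → Apr 6, 1861: 365 days.
Apr 6, 1861 → Apr 6, 1862: 365 days.
Apr 6, 1862 → Apr 6, 1863: 365 days.
Apr 6, 1863 → Apr 6, 1864: 366 days (Feb 29, 1864 is in that span).
Apr 6, 1864 → May 6, 1864: 30 days (April has 30).
May 6, 1864 → Jun 6, 1864: 31 days (May has 31).
Jun 6, 1864 → Jul 6, 1864: 30 days (June has 30).
Jul 6, 1864 → Aug 6, 1864: 31 days (July has 31).
Aug 6, 1864 → Sep 6, 1864: 31 days (August has 31).
Sep 6, 1864 → Oct 6, 1864: 30 days (September has 30).
Oct 6, 1864 → Nov 6, 1864: 31 days (October has 31).
Nov 6, 1864 → Nov 10, 1864: 4 days.
Total: 7523 days.

7523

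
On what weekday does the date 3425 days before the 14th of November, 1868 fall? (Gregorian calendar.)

Thursday

First find the weekday of Nov 14, 1868. Doomsday rule: the anchor day for the 1800s is Friday. For year 68: 68÷12 = 5 r 8, and 8÷4 = 2, so 5+8+2 = 15.
Friday + 15 ≡ Saturday — that's 1868's doomsday.
In November the doomsday date is Nov 7.
Nov 14 is 7 days after Nov 7; 7 mod 7 = 0, so Saturday + 0 = Saturday.
3425 mod 7 = 2, so 3425 days before a Saturday is Saturday − 2 = Thursday.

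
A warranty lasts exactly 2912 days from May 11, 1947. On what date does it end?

+366 (one year; includes Feb 29, 1948) → May 11, 1948 (2546 left).
+365 (one year) → May 11, 1949 (2181 left).
+365 (one year) → May 11, 1950 (1816 left).
+365 (one year) → May 11, 1951 (1451 left).
+366 (one year; includes Feb 29, 1952) → May 11, 1952 (1085 left).
+365 (one year) → May 11, 1953 (720 left).
+365 (one year) → May 11, 1954 (355 left).
May has 31 days: +21 → Jun 1, 1954 (334 left).
Jun has 30 days: +30 → Jul 1, 1954 (304 left).
Jul has 31 days: +31 → Aug 1, 1954 (273 left).
Aug has 31 days: +31 → Sep 1, 1954 (242 left).
Sep has 30 days: +30 → Oct 1, 1954 (212 left).
Oct has 31 days: +31 → Nov 1, 1954 (181 left).
Nov has 30 days: +30 → Dec 1, 1954 (151 left).
Dec has 31 days: +31 → Jan 1, 1955 (120 left).
Jan has 31 days: +31 → Feb 1, 1955 (89 left).
Feb has 28 days: +28 → Mar 1, 1955 (61 left).
Mar has 31 days: +31 → Apr 1, 1955 (30 left).
Apr has 30 days: +30 → May 1, 1955 (0 left).

May 1, 1955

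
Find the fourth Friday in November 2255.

November 1, 2255 is a Thursday.
The first Friday is therefore November 2 (1 days later).
The fourth Friday is 2 + 3×7 = November 23.

November 23, 2255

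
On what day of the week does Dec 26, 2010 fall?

Sunday

Doomsday rule: the anchor day for the 2000s is Tuesday. For year 10: 10÷12 = 0 r 10, and 10÷4 = 2, so 0+10+2 = 12.
Tuesday + 12 ≡ Sunday — that's 2010's doomsday.
In December the doomsday date is Dec 12.
Dec 26 is 14 days after Dec 12; 14 mod 7 = 0, so Sunday + 0 = Sunday.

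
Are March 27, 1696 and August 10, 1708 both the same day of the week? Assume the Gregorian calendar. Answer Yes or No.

No

From Mar 27, 1696 to Aug 10, 1708 is 4518 days.
4518 mod 7 = 3, so they are different weekdays.
(Mar 27, 1696 is a Tuesday; Aug 10, 1708 is a Friday.)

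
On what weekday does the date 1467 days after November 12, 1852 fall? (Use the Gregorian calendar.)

Tuesday

First find the weekday of Nov 12, 1852. Doomsday rule: the anchor day for the 1800s is Friday. For year 52: 52÷12 = 4 r 4, and 4÷4 = 1, so 4+4+1 = 9.
Friday + 9 ≡ Sunday — that's 1852's doomsday.
In November the doomsday date is Nov 7.
Nov 12 is 5 days after Nov 7; 5 mod 7 = 5, so Sunday + 5 = Friday.
1467 mod 7 = 4, so 1467 days after a Friday is Friday + 4 = Tuesday.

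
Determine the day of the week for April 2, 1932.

Saturday

January 1, 1932 is a Friday.
Jan 1, 1932 → Feb 1, 1932: 31 days (January has 31).
Feb 1, 1932 → Mar 1, 1932: 29 days (February has 29).
Mar 1, 1932 → Apr 1, 1932: 31 days (March has 31).
Apr 1, 1932 → Apr 2, 1932: 1 days.
Total: 92 days.
92 mod 7 = 1, so Friday + 1 = Saturday.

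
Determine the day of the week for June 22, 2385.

Saturday

Doomsday rule: the anchor day for the 2300s is Wednesday. For year 85: 85÷12 = 7 r 1, and 1÷4 = 0, so 7+1+0 = 8.
Wednesday + 8 ≡ Thursday — that's 2385's doomsday.
In June the doomsday date is Jun 6.
Jun 22 is 16 days after Jun 6; 16 mod 7 = 2, so Thursday + 2 = Saturday.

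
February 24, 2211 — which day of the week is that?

Doomsday rule: the anchor day for the 2200s is Friday. For year 11: 11÷12 = 0 r 11, and 11÷4 = 2, so 0+11+2 = 13.
Friday + 13 ≡ Thursday — that's 2211's doomsday.
In February the doomsday date is Feb 28 (2211 is not a leap year).
Feb 24 is 4 days before Feb 28; 4 mod 7 = 4, so Thursday − 4 = Sunday.

Sunday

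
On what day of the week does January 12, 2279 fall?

Sunday

Doomsday rule: the anchor day for the 2200s is Friday. For year 79: 79÷12 = 6 r 7, and 7÷4 = 1, so 6+7+1 = 14.
Friday + 14 ≡ Friday — that's 2279's doomsday.
In January the doomsday date is Jan 3 (2279 is not a leap year).
Jan 12 is 9 days after Jan 3; 9 mod 7 = 2, so Friday + 2 = Sunday.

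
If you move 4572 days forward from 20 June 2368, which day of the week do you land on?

Jun 20, 2368 is a Thursday.
4572 mod 7 = 1, so 4572 days after a Thursday is Thursday + 1 = Friday.

Friday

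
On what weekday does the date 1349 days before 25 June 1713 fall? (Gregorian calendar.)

Tuesday

Jun 25, 1713 is a Sunday.
1349 mod 7 = 5, so 1349 days before a Sunday is Sunday − 5 = Tuesday.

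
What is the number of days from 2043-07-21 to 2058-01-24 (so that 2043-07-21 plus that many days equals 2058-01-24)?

5301

Jul 21, 2043 → Jul 21, 2044: 366 days (Feb 29, 2044 is in that span).
Jul 21, 2044 → Jul 21, 2045: 365 days.
Jul 21, 2045 → Jul 21, 2046: 365 days.
Jul 21, 2046 → Jul 21, 2047: 365 days.
Jul 21, 2047 → Jul 21, 2048: 366 days (Feb 29, 2048 is in that span).
Jul 21, 2048 → Jul 21, 2049: 365 days.
Jul 21, 2049 → Jul 21, 2050: 365 days.
Jul 21, 2050 → Jul 21, 2051: 365 days.
Jul 21, 2051 → Jul 21, 2052: 366 days (Feb 29, 2052 is in that span).
Jul 21, 2052 → Jul 21, 2053: 365 days.
Jul 21, 2053 → Jul 21, 2054: 365 days.
Jul 21, 2054 → Jul 21, 2055: 365 days.
Jul 21, 2055 → Jul 21, 2056: 366 days (Feb 29, 2056 is in that span).
Jul 21, 2056 → Jul 21, 2057: 365 days.
Jul 21, 2057 → Aug 21, 2057: 31 days (July has 31).
Aug 21, 2057 → Sep 21, 2057: 31 days (August has 31).
Sep 21, 2057 → Oct 21, 2057: 30 days (September has 30).
Oct 21, 2057 → Nov 21, 2057: 31 days (October has 31).
Nov 21, 2057 → Dec 21, 2057: 30 days (November has 30).
Dec 21, 2057 → Jan 21, 2058: 31 days (December has 31).
Jan 21, 2058 → Jan 24, 2058: 3 days.
Total: 5301 days.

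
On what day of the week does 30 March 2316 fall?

Thursday

Doomsday rule: the anchor day for the 2300s is Wednesday. For year 16: 16÷12 = 1 r 4, and 4÷4 = 1, so 1+4+1 = 6.
Wednesday + 6 ≡ Tuesday — that's 2316's doomsday.
In March the doomsday date is Mar 14.
Mar 30 is 16 days after Mar 14; 16 mod 7 = 2, so Tuesday + 2 = Thursday.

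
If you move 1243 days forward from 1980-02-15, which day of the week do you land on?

Feb 15, 1980 is a Friday.
1243 mod 7 = 4, so 1243 days after a Friday is Friday + 4 = Tuesday.

Tuesday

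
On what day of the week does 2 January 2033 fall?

Sunday

Doomsday rule: the anchor day for the 2000s is Tuesday. For year 33: 33÷12 = 2 r 9, and 9÷4 = 2, so 2+9+2 = 13.
Tuesday + 13 ≡ Monday — that's 2033's doomsday.
In January the doomsday date is Jan 3 (2033 is not a leap year).
Jan 2 is 1 day before Jan 3; 1 mod 7 = 1, so Monday − 1 = Sunday.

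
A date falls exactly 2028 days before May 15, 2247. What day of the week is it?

May 15, 2247 is a Saturday.
2028 mod 7 = 5, so 2028 days before a Saturday is Saturday − 5 = Monday.

Monday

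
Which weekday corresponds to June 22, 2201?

Doomsday rule: the anchor day for the 2200s is Friday. For year 01: 1÷12 = 0 r 1, and 1÷4 = 0, so 0+1+0 = 1.
Friday + 1 ≡ Saturday — that's 2201's doomsday.
In June the doomsday date is Jun 6.
Jun 22 is 16 days after Jun 6; 16 mod 7 = 2, so Saturday + 2 = Monday.

Monday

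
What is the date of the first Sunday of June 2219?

June 6, 2219

June 1, 2219 is a Tuesday.
The first Sunday is therefore June 6 (5 days later).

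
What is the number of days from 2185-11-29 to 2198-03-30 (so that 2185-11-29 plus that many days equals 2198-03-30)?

Nov 29, 2185 → Nov 29, 2186: 365 days.
Nov 29, 2186 → Nov 29, 2187: 365 days.
Nov 29, 2187 → Nov 29, 2188: 366 days (Feb 29, 2188 is in that span).
Nov 29, 2188 → Nov 29, 2189: 365 days.
Nov 29, 2189 → Nov 29, 2190: 365 days.
Nov 29, 2190 → Nov 29, 2191: 365 days.
Nov 29, 2191 → Nov 29, 2192: 366 days (Feb 29, 2192 is in that span).
Nov 29, 2192 → Nov 29, 2193: 365 days.
Nov 29, 2193 → Nov 29, 2194: 365 days.
Nov 29, 2194 → Nov 29, 2195: 365 days.
Nov 29, 2195 → Nov 29, 2196: 366 days (Feb 29, 2196 is in that span).
Nov 29, 2196 → Nov 29, 2197: 365 days.
Nov 29, 2197 → Dec 29, 2197: 30 days (November has 30).
Dec 29, 2197 → Jan 29, 2198: 31 days (December has 31).
Jan 29, 2198 → Feb 28, 2198: 30 days (January has 31).
Feb 28, 2198 → Mar 28, 2198: 28 days (February has 28).
Mar 28, 2198 → Mar 30, 2198: 2 days.
Total: 4504 days.

4504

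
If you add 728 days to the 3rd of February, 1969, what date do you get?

February 1, 1971

+365 (one year) → Feb 3, 1970 (363 left).
Feb has 28 days: +26 → Mar 1, 1970 (337 left).
Mar has 31 days: +31 → Apr 1, 1970 (306 left).
Apr has 30 days: +30 → May 1, 1970 (276 left).
May has 31 days: +31 → Jun 1, 1970 (245 left).
Jun has 30 days: +30 → Jul 1, 1970 (215 left).
Jul has 31 days: +31 → Aug 1, 1970 (184 left).
Aug has 31 days: +31 → Sep 1, 1970 (153 left).
Sep has 30 days: +30 → Oct 1, 1970 (123 left).
Oct has 31 days: +31 → Nov 1, 1970 (92 left).
Nov has 30 days: +30 → Dec 1, 1970 (62 left).
Dec has 31 days: +31 → Jan 1, 1971 (31 left).
Jan has 31 days: +31 → Feb 1, 1971 (0 left).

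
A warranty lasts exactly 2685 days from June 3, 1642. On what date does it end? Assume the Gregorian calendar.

October 9, 1649

+365 (one year) → Jun 3, 1643 (2320 left).
+366 (one year; includes Feb 29, 1644) → Jun 3, 1644 (1954 left).
+365 (one year) → Jun 3, 1645 (1589 left).
+365 (one year) → Jun 3, 1646 (1224 left).
+365 (one year) → Jun 3, 1647 (859 left).
+366 (one year; includes Feb 29, 1648) → Jun 3, 1648 (493 left).
+365 (one year) → Jun 3, 1649 (128 left).
Jun has 30 days: +28 → Jul 1, 1649 (100 left).
Jul has 31 days: +31 → Aug 1, 1649 (69 left).
Aug has 31 days: +31 → Sep 1, 1649 (38 left).
Sep has 30 days: +30 → Oct 1, 1649 (8 left).
+8 → Oct 9, 1649.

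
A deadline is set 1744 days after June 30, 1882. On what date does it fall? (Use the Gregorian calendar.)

April 9, 1887

+365 (one year) → Jun 30, 1883 (1379 left).
+366 (one year; includes Feb 29, 1884) → Jun 30, 1884 (1013 left).
+365 (one year) → Jun 30, 1885 (648 left).
+365 (one year) → Jun 30, 1886 (283 left).
Jun has 30 days: +1 → Jul 1, 1886 (282 left).
Jul has 31 days: +31 → Aug 1, 1886 (251 left).
Aug has 31 days: +31 → Sep 1, 1886 (220 left).
Sep has 30 days: +30 → Oct 1, 1886 (190 left).
Oct has 31 days: +31 → Nov 1, 1886 (159 left).
Nov has 30 days: +30 → Dec 1, 1886 (129 left).
Dec has 31 days: +31 → Jan 1, 1887 (98 left).
Jan has 31 days: +31 → Feb 1, 1887 (67 left).
Feb has 28 days: +28 → Mar 1, 1887 (39 left).
Mar has 31 days: +31 → Apr 1, 1887 (8 left).
+8 → Apr 9, 1887.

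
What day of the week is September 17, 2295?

Tuesday

Doomsday rule: the anchor day for the 2200s is Friday. For year 95: 95÷12 = 7 r 11, and 11÷4 = 2, so 7+11+2 = 20.
Friday + 20 ≡ Thursday — that's 2295's doomsday.
In September the doomsday date is Sep 5.
Sep 17 is 12 days after Sep 5; 12 mod 7 = 5, so Thursday + 5 = Tuesday.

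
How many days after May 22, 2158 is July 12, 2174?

5895

May 22, 2158 → May 22, 2159: 365 days.
May 22, 2159 → May 22, 2160: 366 days (Feb 29, 2160 is in that span).
May 22, 2160 → May 22, 2161: 365 days.
May 22, 2161 → May 22, 2162: 365 days.
May 22, 2162 → May 22, 2163: 365 days.
May 22, 2163 → May 22, 2164: 366 days (Feb 29, 2164 is in that span).
May 22, 2164 → May 22, 2165: 365 days.
May 22, 2165 → May 22, 2166: 365 days.
May 22, 2166 → May 22, 2167: 365 days.
May 22, 2167 → May 22, 2168: 366 days (Feb 29, 2168 is in that span).
May 22, 2168 → May 22, 2169: 365 days.
May 22, 2169 → May 22, 2170: 365 days.
May 22, 2170 → May 22, 2171: 365 days.
May 22, 2171 → May 22, 2172: 366 days (Feb 29, 2172 is in that span).
May 22, 2172 → May 22, 2173: 365 days.
May 22, 2173 → May 22, 2174: 365 days.
May 22, 2174 → Jun 22, 2174: 31 days (May has 31).
Jun 22, 2174 → Jul 12, 2174: 20 days.
Total: 5895 days.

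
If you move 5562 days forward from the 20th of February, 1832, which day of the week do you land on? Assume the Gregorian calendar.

First find the weekday of Feb 20, 1832. Doomsday rule: the anchor day for the 1800s is Friday. For year 32: 32÷12 = 2 r 8, and 8÷4 = 2, so 2+8+2 = 12.
Friday + 12 ≡ Wednesday — that's 1832's doomsday.
In February the doomsday date is Feb 29 (1832 is a leap year (divisible by 4)).
Feb 20 is 9 days before Feb 29; 9 mod 7 = 2, so Wednesday − 2 = Monday.
5562 mod 7 = 4, so 5562 days after a Monday is Monday + 4 = Friday.

Friday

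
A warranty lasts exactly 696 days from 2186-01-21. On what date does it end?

December 18, 2187

+365 (one year) → Jan 21, 2187 (331 left).
Jan has 31 days: +11 → Feb 1, 2187 (320 left).
Feb has 28 days: +28 → Mar 1, 2187 (292 left).
Mar has 31 days: +31 → Apr 1, 2187 (261 left).
Apr has 30 days: +30 → May 1, 2187 (231 left).
May has 31 days: +31 → Jun 1, 2187 (200 left).
Jun has 30 days: +30 → Jul 1, 2187 (170 left).
Jul has 31 days: +31 → Aug 1, 2187 (139 left).
Aug has 31 days: +31 → Sep 1, 2187 (108 left).
Sep has 30 days: +30 → Oct 1, 2187 (78 left).
Oct has 31 days: +31 → Nov 1, 2187 (47 left).
Nov has 30 days: +30 → Dec 1, 2187 (17 left).
+17 → Dec 18, 2187.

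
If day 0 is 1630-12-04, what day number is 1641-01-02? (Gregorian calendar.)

3682

Dec 4, 1630 → Dec 4, 1631: 365 days.
Dec 4, 1631 → Dec 4, 1632: 366 days (Feb 29, 1632 is in that span).
Dec 4, 1632 → Dec 4, 1633: 365 days.
Dec 4, 1633 → Dec 4, 1634: 365 days.
Dec 4, 1634 → Dec 4, 1635: 365 days.
Dec 4, 1635 → Dec 4, 1636: 366 days (Feb 29, 1636 is in that span).
Dec 4, 1636 → Dec 4, 1637: 365 days.
Dec 4, 1637 → Dec 4, 1638: 365 days.
Dec 4, 1638 → Dec 4, 1639: 365 days.
Dec 4, 1639 → Jan 4, 1640: 31 days (December has 31).
Jan 4, 1640 → Feb 4, 1640: 31 days (January has 31).
Feb 4, 1640 → Mar 4, 1640: 29 days (February has 29).
Mar 4, 1640 → Apr 4, 1640: 31 days (March has 31).
Apr 4, 1640 → May 4, 1640: 30 days (April has 30).
May 4, 1640 → Jun 4, 1640: 31 days (May has 31).
Jun 4, 1640 → Jul 4, 1640: 30 days (June has 30).
Jul 4, 1640 → Aug 4, 1640: 31 days (July has 31).
Aug 4, 1640 → Sep 4, 1640: 31 days (August has 31).
Sep 4, 1640 → Oct 4, 1640: 30 days (September has 30).
Oct 4, 1640 → Nov 4, 1640: 31 days (October has 31).
Nov 4, 1640 → Dec 4, 1640: 30 days (November has 30).
Dec 4, 1640 → Jan 2, 1641: 29 days.
Total: 3682 days.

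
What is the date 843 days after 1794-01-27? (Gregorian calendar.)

May 19, 1796

+365 (one year) → Jan 27, 1795 (478 left).
+365 (one year) → Jan 27, 1796 (113 left).
Jan has 31 days: +5 → Feb 1, 1796 (108 left).
Feb has 29 days: +29 → Mar 1, 1796 (79 left).
Mar has 31 days: +31 → Apr 1, 1796 (48 left).
Apr has 30 days: +30 → May 1, 1796 (18 left).
+18 → May 19, 1796.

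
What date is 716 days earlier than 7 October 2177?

−365 (one year) → Oct 7, 2176 (351 left).
−7 → Sep 30, 2176 (end of Sep, 30 days; 344 left).
−30 → Aug 31, 2176 (end of Aug, 31 days; 314 left).
−31 → Jul 31, 2176 (end of Jul, 31 days; 283 left).
−31 → Jun 30, 2176 (end of Jun, 30 days; 252 left).
−30 → May 31, 2176 (end of May, 31 days; 222 left).
−31 → Apr 30, 2176 (end of Apr, 30 days; 191 left).
−30 → Mar 31, 2176 (end of Mar, 31 days; 161 left).
−31 → Feb 29, 2176 (end of Feb, 29 days; 130 left).
−29 → Jan 31, 2176 (end of Jan, 31 days; 101 left).
−31 → Dec 31, 2175 (end of Dec, 31 days; 70 left).
−31 → Nov 30, 2175 (end of Nov, 30 days; 39 left).
−30 → Oct 31, 2175 (end of Oct, 31 days; 9 left).
−9 → Oct 22, 2175.

October 22, 2175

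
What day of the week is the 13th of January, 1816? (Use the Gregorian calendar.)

Saturday

Doomsday rule: the anchor day for the 1800s is Friday. For year 16: 16÷12 = 1 r 4, and 4÷4 = 1, so 1+4+1 = 6.
Friday + 6 ≡ Thursday — that's 1816's doomsday.
In January the doomsday date is Jan 4 (1816 is a leap year (divisible by 4)).
Jan 13 is 9 days after Jan 4; 9 mod 7 = 2, so Thursday + 2 = Saturday.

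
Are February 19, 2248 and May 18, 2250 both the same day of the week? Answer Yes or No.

Yes

From Feb 19, 2248 to May 18, 2250 is 819 days.
819 mod 7 = 0, so they are the same weekday.
(Feb 19, 2248 is a Saturday; May 18, 2250 is a Saturday.)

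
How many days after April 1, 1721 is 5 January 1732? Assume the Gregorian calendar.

Apr 1, 1721 → Apr 1, 1722: 365 days.
Apr 1, 1722 → Apr 1, 1723: 365 days.
Apr 1, 1723 → Apr 1, 1724: 366 days (Feb 29, 1724 is in that span).
Apr 1, 1724 → Apr 1, 1725: 365 days.
Apr 1, 1725 → Apr 1, 1726: 365 days.
Apr 1, 1726 → Apr 1, 1727: 365 days.
Apr 1, 1727 → Apr 1, 1728: 366 days (Feb 29, 1728 is in that span).
Apr 1, 1728 → Apr 1, 1729: 365 days.
Apr 1, 1729 → Apr 1, 1730: 365 days.
Apr 1, 1730 → Apr 1, 1731: 365 days.
Apr 1, 1731 → May 1, 1731: 30 days (April has 30).
May 1, 1731 → Jun 1, 1731: 31 days (May has 31).
Jun 1, 1731 → Jul 1, 1731: 30 days (June has 30).
Jul 1, 1731 → Aug 1, 1731: 31 days (July has 31).
Aug 1, 1731 → Sep 1, 1731: 31 days (August has 31).
Sep 1, 1731 → Oct 1, 1731: 30 days (September has 30).
Oct 1, 1731 → Nov 1, 1731: 31 days (October has 31).
Nov 1, 1731 → Dec 1, 1731: 30 days (November has 30).
Dec 1, 1731 → Jan 1, 1732: 31 days (December has 31).
Jan 1, 1732 → Jan 5, 1732: 4 days.
Total: 3931 days.

3931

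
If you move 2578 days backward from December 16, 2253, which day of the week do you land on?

First find the weekday of Dec 16, 2253. Doomsday rule: the anchor day for the 2200s is Friday. For year 53: 53÷12 = 4 r 5, and 5÷4 = 1, so 4+5+1 = 10.
Friday + 10 ≡ Monday — that's 2253's doomsday.
In December the doomsday date is Dec 12.
Dec 16 is 4 days after Dec 12; 4 mod 7 = 4, so Monday + 4 = Friday.
2578 mod 7 = 2, so 2578 days before a Friday is Friday − 2 = Wednesday.

Wednesday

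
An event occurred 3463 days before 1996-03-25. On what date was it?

October 1, 1986

−366 (one year; includes Feb 29, 1996) → Mar 25, 1995 (3097 left).
−365 (one year) → Mar 25, 1994 (2732 left).
−365 (one year) → Mar 25, 1993 (2367 left).
−365 (one year) → Mar 25, 1992 (2002 left).
−366 (one year; includes Feb 29, 1992) → Mar 25, 1991 (1636 left).
−365 (one year) → Mar 25, 1990 (1271 left).
−365 (one year) → Mar 25, 1989 (906 left).
−365 (one year) → Mar 25, 1988 (541 left).
−366 (one year; includes Feb 29, 1988) → Mar 25, 1987 (175 left).
−25 → Feb 28, 1987 (end of Feb, 28 days; 150 left).
−28 → Jan 31, 1987 (end of Jan, 31 days; 122 left).
−31 → Dec 31, 1986 (end of Dec, 31 days; 91 left).
−31 → Nov 30, 1986 (end of Nov, 30 days; 60 left).
−30 → Oct 31, 1986 (end of Oct, 31 days; 30 left).
−30 → Oct 1, 1986.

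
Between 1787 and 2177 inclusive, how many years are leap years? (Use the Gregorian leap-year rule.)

95

Multiples of 4 in [1787,2177]: 98.
Of those, multiples of 100: 4 (not leap unless ÷400).
Multiples of 400: 1.
Leap years = 98 − 4 + 1 = 95.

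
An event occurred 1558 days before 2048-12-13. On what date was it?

−366 (one year; includes Feb 29, 2048) → Dec 13, 2047 (1192 left).
−365 (one year) → Dec 13, 2046 (827 left).
−365 (one year) → Dec 13, 2045 (462 left).
−365 (one year) → Dec 13, 2044 (97 left).
−13 → Nov 30, 2044 (end of Nov, 30 days; 84 left).
−30 → Oct 31, 2044 (end of Oct, 31 days; 54 left).
−31 → Sep 30, 2044 (end of Sep, 30 days; 23 left).
−23 → Sep 7, 2044.

September 7, 2044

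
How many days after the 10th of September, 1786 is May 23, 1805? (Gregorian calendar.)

Sep 10, 1786 → Sep 10, 1787: 365 days.
Sep 10, 1787 → Sep 10, 1788: 366 days (Feb 29, 1788 is in that span).
Sep 10, 1788 → Sep 10, 1789: 365 days.
Sep 10, 1789 → Sep 10, 1790: 365 days.
Sep 10, 1790 → Sep 10, 1791: 365 days.
Sep 10, 1791 → Sep 10, 1792: 366 days (Feb 29, 1792 is in that span).
Sep 10, 1792 → Sep 10, 1793: 365 days.
Sep 10, 1793 → Sep 10, 1794: 365 days.
Sep 10, 1794 → Sep 10, 1795: 365 days.
Sep 10, 1795 → Sep 10, 1796: 366 days (Feb 29, 1796 is in that span).
Sep 10, 1796 → Sep 10, 1797: 365 days.
Sep 10, 1797 → Sep 10, 1798: 365 days.
Sep 10, 1798 → Sep 10, 1799: 365 days.
Sep 10, 1799 → Sep 10, 1800: 365 days.
Sep 10, 1800 → Sep 10, 1801: 365 days.
Sep 10, 1801 → Sep 10, 1802: 365 days.
Sep 10, 1802 → Sep 10, 1803: 365 days.
Sep 10, 1803 → Sep 10, 1804: 366 days (Feb 29, 1804 is in that span).
Sep 10, 1804 → Oct 10, 1804: 30 days (September has 30).
Oct 10, 1804 → Nov 10, 1804: 31 days (October has 31).
Nov 10, 1804 → Dec 10, 1804: 30 days (November has 30).
Dec 10, 1804 → Jan 10, 1805: 31 days (December has 31).
Jan 10, 1805 → Feb 10, 1805: 31 days (January has 31).
Feb 10, 1805 → Mar 10, 1805: 28 days (February has 28).
Mar 10, 1805 → Apr 10, 1805: 31 days (March has 31).
Apr 10, 1805 → May 10, 1805: 30 days (April has 30).
May 10, 1805 → May 23, 1805: 13 days.
Total: 6829 days.

6829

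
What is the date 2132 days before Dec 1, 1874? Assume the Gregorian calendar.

January 29, 1869

−365 (one year) → Dec 1, 1873 (1767 left).
−365 (one year) → Dec 1, 1872 (1402 left).
−366 (one year; includes Feb 29, 1872) → Dec 1, 1871 (1036 left).
−365 (one year) → Dec 1, 1870 (671 left).
−365 (one year) → Dec 1, 1869 (306 left).
−1 → Nov 30, 1869 (end of Nov, 30 days; 305 left).
−30 → Oct 31, 1869 (end of Oct, 31 days; 275 left).
−31 → Sep 30, 1869 (end of Sep, 30 days; 244 left).
−30 → Aug 31, 1869 (end of Aug, 31 days; 214 left).
−31 → Jul 31, 1869 (end of Jul, 31 days; 183 left).
−31 → Jun 30, 1869 (end of Jun, 30 days; 152 left).
−30 → May 31, 1869 (end of May, 31 days; 122 left).
−31 → Apr 30, 1869 (end of Apr, 30 days; 91 left).
−30 → Mar 31, 1869 (end of Mar, 31 days; 61 left).
−31 → Feb 28, 1869 (end of Feb, 28 days; 30 left).
−28 → Jan 31, 1869 (end of Jan, 31 days; 2 left).
−2 → Jan 29, 1869.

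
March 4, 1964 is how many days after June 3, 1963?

275

Jun 3, 1963 → Jul 3, 1963: 30 days (June has 30).
Jul 3, 1963 → Aug 3, 1963: 31 days (July has 31).
Aug 3, 1963 → Sep 3, 1963: 31 days (August has 31).
Sep 3, 1963 → Oct 3, 1963: 30 days (September has 30).
Oct 3, 1963 → Nov 3, 1963: 31 days (October has 31).
Nov 3, 1963 → Dec 3, 1963: 30 days (November has 30).
Dec 3, 1963 → Jan 3, 1964: 31 days (December has 31).
Jan 3, 1964 → Feb 3, 1964: 31 days (January has 31).
Feb 3, 1964 → Mar 3, 1964: 29 days (February has 29).
Mar 3, 1964 → Mar 4, 1964: 1 days.
Total: 275 days.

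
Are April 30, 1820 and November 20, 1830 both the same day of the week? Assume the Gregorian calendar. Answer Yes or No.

No

From Apr 30, 1820 to Nov 20, 1830 is 3856 days.
3856 mod 7 = 6, so they are different weekdays.
(Apr 30, 1820 is a Sunday; Nov 20, 1830 is a Saturday.)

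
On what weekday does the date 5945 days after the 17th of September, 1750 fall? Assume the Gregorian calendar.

First find the weekday of Sep 17, 1750. Doomsday rule: the anchor day for the 1700s is Sunday. For year 50: 50÷12 = 4 r 2, and 2÷4 = 0, so 4+2+0 = 6.
Sunday + 6 ≡ Saturday — that's 1750's doomsday.
In September the doomsday date is Sep 5.
Sep 17 is 12 days after Sep 5; 12 mod 7 = 5, so Saturday + 5 = Thursday.
5945 mod 7 = 2, so 5945 days after a Thursday is Thursday + 2 = Saturday.

Saturday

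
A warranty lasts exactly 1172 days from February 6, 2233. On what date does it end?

April 23, 2236

+365 (one year) → Feb 6, 2234 (807 left).
+365 (one year) → Feb 6, 2235 (442 left).
+365 (one year) → Feb 6, 2236 (77 left).
Feb has 29 days: +24 → Mar 1, 2236 (53 left).
Mar has 31 days: +31 → Apr 1, 2236 (22 left).
+22 → Apr 23, 2236.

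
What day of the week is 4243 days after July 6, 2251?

First find the weekday of Jul 6, 2251. Doomsday rule: the anchor day for the 2200s is Friday. For year 51: 51÷12 = 4 r 3, and 3÷4 = 0, so 4+3+0 = 7.
Friday + 7 ≡ Friday — that's 2251's doomsday.
In July the doomsday date is Jul 11.
Jul 6 is 5 days before Jul 11; 5 mod 7 = 5, so Friday − 5 = Sunday.
4243 mod 7 = 1, so 4243 days after a Sunday is Sunday + 1 = Monday.

Monday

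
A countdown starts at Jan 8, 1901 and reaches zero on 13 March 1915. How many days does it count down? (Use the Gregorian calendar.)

Jan 8, 1901 → Jan 8, 1902: 365 days.
Jan 8, 1902 → Jan 8, 1903: 365 days.
Jan 8, 1903 → Jan 8, 1904: 365 days.
Jan 8, 1904 → Jan 8, 1905: 366 days (Feb 29, 1904 is in that span).
Jan 8, 1905 → Jan 8, 1906: 365 days.
Jan 8, 1906 → Jan 8, 1907: 365 days.
Jan 8, 1907 → Jan 8, 1908: 365 days.
Jan 8, 1908 → Jan 8, 1909: 366 days (Feb 29, 1908 is in that span).
Jan 8, 1909 → Jan 8, 1910: 365 days.
Jan 8, 1910 → Jan 8, 1911: 365 days.
Jan 8, 1911 → Jan 8, 1912: 365 days.
Jan 8, 1912 → Jan 8, 1913: 366 days (Feb 29, 1912 is in that span).
Jan 8, 1913 → Jan 8, 1914: 365 days.
Jan 8, 1914 → Jan 8, 1915: 365 days.
Jan 8, 1915 → Feb 8, 1915: 31 days (January has 31).
Feb 8, 1915 → Mar 8, 1915: 28 days (February has 28).
Mar 8, 1915 → Mar 13, 1915: 5 days.
Total: 5177 days.

5177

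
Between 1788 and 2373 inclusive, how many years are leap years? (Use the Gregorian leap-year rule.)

142

Multiples of 4 in [1788,2373]: 147.
Of those, multiples of 100: 6 (not leap unless ÷400).
Multiples of 400: 1.
Leap years = 147 − 6 + 1 = 142.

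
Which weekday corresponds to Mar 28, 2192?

Doomsday rule: the anchor day for the 2100s is Sunday. For year 92: 92÷12 = 7 r 8, and 8÷4 = 2, so 7+8+2 = 17.
Sunday + 17 ≡ Wednesday — that's 2192's doomsday.
In March the doomsday date is Mar 14.
Mar 28 is 14 days after Mar 14; 14 mod 7 = 0, so Wednesday + 0 = Wednesday.

Wednesday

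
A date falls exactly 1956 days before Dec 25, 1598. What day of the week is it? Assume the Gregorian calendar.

First find the weekday of Dec 25, 1598. Doomsday rule: the anchor day for the 1500s is Wednesday. For year 98: 98÷12 = 8 r 2, and 2÷4 = 0, so 8+2+0 = 10.
Wednesday + 10 ≡ Saturday — that's 1598's doomsday.
In December the doomsday date is Dec 12.
Dec 25 is 13 days after Dec 12; 13 mod 7 = 6, so Saturday + 6 = Friday.
1956 mod 7 = 3, so 1956 days before a Friday is Friday − 3 = Tuesday.

Tuesday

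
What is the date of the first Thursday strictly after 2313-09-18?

Sep 18, 2313 is a Thursday.
From Thursday to the next Thursday is 7 days.
Sep 18, 2313 + 7 = Sep 25, 2313.

September 25, 2313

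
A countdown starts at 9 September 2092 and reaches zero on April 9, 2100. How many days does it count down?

2768

Sep 9, 2092 → Sep 9, 2093: 365 days.
Sep 9, 2093 → Sep 9, 2094: 365 days.
Sep 9, 2094 → Sep 9, 2095: 365 days.
Sep 9, 2095 → Sep 9, 2096: 366 days (Feb 29, 2096 is in that span).
Sep 9, 2096 → Sep 9, 2097: 365 days.
Sep 9, 2097 → Sep 9, 2098: 365 days.
Sep 9, 2098 → Sep 9, 2099: 365 days.
Sep 9, 2099 → Oct 9, 2099: 30 days (September has 30).
Oct 9, 2099 → Nov 9, 2099: 31 days (October has 31).
Nov 9, 2099 → Dec 9, 2099: 30 days (November has 30).
Dec 9, 2099 → Jan 9, 2100: 31 days (December has 31).
Jan 9, 2100 → Feb 9, 2100: 31 days (January has 31).
Feb 9, 2100 → Mar 9, 2100: 28 days (February has 28).
Mar 9, 2100 → Apr 9, 2100: 31 days.
Total: 2768 days.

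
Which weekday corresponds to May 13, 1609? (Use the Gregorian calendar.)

Doomsday rule: the anchor day for the 1600s is Tuesday. For year 09: 9÷12 = 0 r 9, and 9÷4 = 2, so 0+9+2 = 11.
Tuesday + 11 ≡ Saturday — that's 1609's doomsday.
In May the doomsday date is May 9.
May 13 is 4 days after May 9; 4 mod 7 = 4, so Saturday + 4 = Wednesday.

Wednesday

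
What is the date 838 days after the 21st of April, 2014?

+365 (one year) → Apr 21, 2015 (473 left).
+366 (one year; includes Feb 29, 2016) → Apr 21, 2016 (107 left).
Apr has 30 days: +10 → May 1, 2016 (97 left).
May has 31 days: +31 → Jun 1, 2016 (66 left).
Jun has 30 days: +30 → Jul 1, 2016 (36 left).
Jul has 31 days: +31 → Aug 1, 2016 (5 left).
+5 → Aug 6, 2016.

August 6, 2016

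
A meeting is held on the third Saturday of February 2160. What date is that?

February 1, 2160 is a Friday.
The first Saturday is therefore February 2 (1 days later).
The third Saturday is 2 + 2×7 = February 16.

February 16, 2160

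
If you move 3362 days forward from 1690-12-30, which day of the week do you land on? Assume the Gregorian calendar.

First find the weekday of Dec 30, 1690. Doomsday rule: the anchor day for the 1600s is Tuesday. For year 90: 90÷12 = 7 r 6, and 6÷4 = 1, so 7+6+1 = 14.
Tuesday + 14 ≡ Tuesday — that's 1690's doomsday.
In December the doomsday date is Dec 12.
Dec 30 is 18 days after Dec 12; 18 mod 7 = 4, so Tuesday + 4 = Saturday.
3362 mod 7 = 2, so 3362 days after a Saturday is Saturday + 2 = Monday.

Monday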